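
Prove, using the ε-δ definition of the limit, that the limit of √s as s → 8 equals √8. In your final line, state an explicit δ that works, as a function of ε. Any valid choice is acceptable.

δ = min(8, √8·ε)

Let ε > 0 be given. We want δ > 0 such that 0 < |s − 8| < δ implies |√s − √8| < ε.
Multiplying by the conjugate, |√s − √8| = |s − 8|/(√s + √8).
Restrict δ ≤ 8 so that |s − 8| < 8 forces s > 0, and then √s + √8 > √8.
Hence |√s − √8| < |s − 8|/√8, which is < ε once |s − 8| < √8·ε.
Take δ = min(8, √8·ε). If 0 < |s − 8| < δ then s > 0 and |√s − √8| < |s − 8|/√8 < ε.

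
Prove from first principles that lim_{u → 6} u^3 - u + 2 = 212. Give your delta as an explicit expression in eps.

Let eps > 0. We want delta > 0 such that 0 < |u − 6| < delta implies |(u^3 - u + 2) − 212| < eps.
(u^3 - u + 2) − 212 = u^3 - u - 210 = (u − 6)(u^2 + 6u + 35).
So |(u^3 - u + 2) − 212| = |u − 6|·|u^2 + 6u + 35|.
Assume first that |u − 6| < 2, so |u| < 8. Then |u^2 + 6u + 35| ≤ 8^2 + 6·8 + 35 = 147.
Hence |(u^3 - u + 2) − 212| ≤ 147|u − 6| < eps provided |u − 6| < eps/147.
Take delta = min(2, eps/147). Then 0 < |u − 6| < delta gives both |u − 6| < 2 and |u − 6| < eps/147, so |(u^3 - u + 2) − 212| < eps.

delta = min(2, eps/147)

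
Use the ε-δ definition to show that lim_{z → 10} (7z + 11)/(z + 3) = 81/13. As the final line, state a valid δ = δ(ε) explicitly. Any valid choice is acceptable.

Let ε > 0. We want δ > 0 with 0 < |z − 10| < δ ⇒ |(7z + 11)/(z + 3) − (81/13)| < ε.
Combining over a common denominator, (7z + 11)/(z + 3) − (81/13) = [(7z + 11)·13 − 81·(z + 3)] / [13·(z + 3)] = 10(z − 10) / (13(z + 3)).
So |(7z + 11)/(z + 3) − (81/13)| = 10|z − 10| / (13·|z + 3|).
Require δ ≤ 13/2, so |z + 3| ≥ |13| − |z − 10| > 13 − 13/2 = 13/2.
Hence |(7z + 11)/(z + 3) − (81/13)| < 10|z − 10|/(13·(13/2)) = (20/169)|z − 10|, which is < ε once |z − 10| < (169/20)ε.
Take δ = min(13/2, (169/20)ε). Then 0 < |z − 10| < δ forces both bounds, so |(7z + 11)/(z + 3) − (81/13)| < ε.

δ = min(13/2, (169/20)ε)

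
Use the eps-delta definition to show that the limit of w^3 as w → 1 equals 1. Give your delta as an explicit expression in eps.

Suppose eps > 0. We seek delta > 0 with 0 < |w − 1| < delta ⇒ |w^3 − 1| < eps.
Factor: w^3 − 1 = (w − 1)(w^2 + w + 1), so |w^3 − 1| = |w − 1|·|w^2 + w + 1|.
Restrict delta ≤ 1. Then |w − 1| < 1 gives |w| < 2, so by the triangle inequality |w^2 + w + 1| ≤ 2^2 + 2 + 1 = 7.
Hence |w^3 − 1| ≤ 7|w − 1|, which is < eps once |w − 1| < eps/7.
Take delta = min(1, eps/7). If 0 < |w − 1| < delta then both bounds hold and |w^3 − 1| ≤ 7|w − 1| < 7·(eps/7) = eps.

delta = min(1, eps/7)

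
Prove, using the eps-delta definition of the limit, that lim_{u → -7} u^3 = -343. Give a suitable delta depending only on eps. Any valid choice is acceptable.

delta = min(1, eps/169)

Fix eps > 0. We seek delta > 0 with 0 < |u + 7| < delta ⇒ |u^3 + 343| < eps.
Factor: u^3 + 343 = (u + 7)(u^2 - 7u + 49), so |u^3 + 343| = |u + 7|·|u^2 - 7u + 49|.
Restrict delta ≤ 1. Then |u + 7| < 1 gives |u| < 8, so by the triangle inequality |u^2 - 7u + 49| ≤ 8^2 + 7·8 + 49 = 169.
Hence |u^3 + 343| ≤ 169|u + 7|, which is < eps once |u + 7| < eps/169.
Take delta = min(1, eps/169). If 0 < |u + 7| < delta then both bounds hold and |u^3 + 343| ≤ 169|u + 7| < 169·(eps/169) = eps.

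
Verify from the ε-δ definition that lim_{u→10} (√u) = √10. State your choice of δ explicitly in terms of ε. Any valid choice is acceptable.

δ = min(10, √10·ε)

Let ε > 0 be given. We want δ > 0 such that 0 < |u − 10| < δ implies |√u − √10| < ε.
Multiplying by the conjugate, |√u − √10| = |u − 10|/(√u + √10).
Restrict δ ≤ 10 so that |u − 10| < 10 forces u > 0, and then √u + √10 > √10.
Hence |√u − √10| < |u − 10|/√10, which is < ε once |u − 10| < √10·ε.
Take δ = min(10, √10·ε). If 0 < |u − 10| < δ then u > 0 and |√u − √10| < |u − 10|/√10 < ε.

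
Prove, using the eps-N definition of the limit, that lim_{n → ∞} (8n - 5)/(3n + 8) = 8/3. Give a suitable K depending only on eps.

Let eps > 0. For n ≥ 1, |(8n - 5)/(3n + 8) − (8/3)| = |-79|/(3(3n + 8)) = 79/(3(3n + 8)).
Since 3n + 8 ≥ 3n for n ≥ 1, this is ≤ 79/(3·3n) = (79/9)/n.
So |(8n - 5)/(3n + 8) − (8/3)| < eps whenever n > (79/9)/eps.
Take K = (79/9)/eps. If n > K then |(8n - 5)/(3n + 8) − (8/3)| ≤ (79/9)/n < eps.

K = (79/9)/eps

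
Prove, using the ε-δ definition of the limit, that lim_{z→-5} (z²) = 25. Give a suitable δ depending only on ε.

δ = min(1, ε/11)

Let ε > 0 be given. We seek δ > 0 with 0 < |z + 5| < δ ⇒ |z² − 25| < ε.
Factor: z² − 25 = (z + 5)(z - 5), so |z² − 25| = |z + 5|·|z - 5|.
Impose δ ≤ 1 so that |z| < 6; then |z - 5| ≤ 11.
Hence |z² − 25| ≤ 11|z + 5|, which is < ε once |z + 5| < ε/11.
Take δ = min(1, ε/11). If 0 < |z + 5| < δ then both bounds hold and |z² − 25| ≤ 11|z + 5| < 11·(ε/11) = ε.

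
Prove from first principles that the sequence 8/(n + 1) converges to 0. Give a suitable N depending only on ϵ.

N = 8/ϵ

Fix ϵ > 0. For n ≥ 1, |8/(n + 1) − 0| = 8/(n + 1) ≤ 8/n.
We need 8/n < ϵ, i.e. n > 8/ϵ.
Take N = 8/ϵ. If n > N then |8/(n + 1)| ≤ 8/n < ϵ.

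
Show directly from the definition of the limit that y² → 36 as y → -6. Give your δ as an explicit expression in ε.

Suppose ε > 0. We seek δ > 0 with 0 < |y + 6| < δ ⇒ |y² − 36| < ε.
Factor: y² − 36 = (y + 6)(y - 6), so |y² − 36| = |y + 6|·|y - 6|.
Restrict δ ≤ 1. Then |y + 6| < 1 gives |y| < 7, so by the triangle inequality |y - 6| ≤ 7 + 6 = 13.
Hence |y² − 36| ≤ 13|y + 6|, which is < ε once |y + 6| < ε/13.
Take δ = min(1, ε/13). If 0 < |y + 6| < δ then both bounds hold and |y² − 36| ≤ 13|y + 6| < 13·(ε/13) = ε.

δ = min(1, ε/13)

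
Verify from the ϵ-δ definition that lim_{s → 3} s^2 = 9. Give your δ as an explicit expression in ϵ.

Let ϵ > 0 be given. We seek δ > 0 with 0 < |s − 3| < δ ⇒ |s^2 − 9| < ϵ.
Factor: s^2 − 9 = (s − 3)(s + 3), so |s^2 − 9| = |s − 3|·|s + 3|.
Impose δ ≤ 2 so that |s| < 5; then |s + 3| ≤ 8.
Hence |s^2 − 9| ≤ 8|s − 3|, which is < ϵ once |s − 3| < ϵ/8.
Take δ = min(2, ϵ/8). If 0 < |s − 3| < δ then both bounds hold and |s^2 − 9| ≤ 8|s − 3| < 8·(ϵ/8) = ϵ.

δ = min(2, ϵ/8)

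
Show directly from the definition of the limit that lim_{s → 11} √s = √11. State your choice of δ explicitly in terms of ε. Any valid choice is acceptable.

δ = min(11, √11·ε)

Let ε > 0. We want δ > 0 such that 0 < |s − 11| < δ implies |√s − √11| < ε.
Rationalise: √s − √11 = (s − 11)/(√s + √11), so |√s − √11| = |s − 11|/(√s + √11).
Restrict δ ≤ 11 so that |s − 11| < 11 forces s > 0, and then √s + √11 > √11.
Hence |√s − √11| < |s − 11|/√11, which is < ε once |s − 11| < √11·ε.
Take δ = min(11, √11·ε). If 0 < |s − 11| < δ then s > 0 and |√s − √11| < |s − 11|/√11 < ε.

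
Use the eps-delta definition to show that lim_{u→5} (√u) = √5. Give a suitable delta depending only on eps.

Suppose eps > 0. We want delta > 0 such that 0 < |u − 5| < delta implies |√u − √5| < eps.
Multiplying by the conjugate, |√u − √5| = |u − 5|/(√u + √5).
Restrict delta ≤ 5 so that |u − 5| < 5 forces u > 0, and then √u + √5 > √5.
Hence |√u − √5| < |u − 5|/√5, which is < eps once |u − 5| < √5·eps.
Take delta = min(5, √5·eps). If 0 < |u − 5| < delta then u > 0 and |√u − √5| < |u − 5|/√5 < eps.

delta = min(5, √5·eps)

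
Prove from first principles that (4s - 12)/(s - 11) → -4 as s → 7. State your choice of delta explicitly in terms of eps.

Let eps > 0. We want delta > 0 with 0 < |s − 7| < delta ⇒ |(4s - 12)/(s - 11) + 4| < eps.
Combining over a common denominator, (4s - 12)/(s - 11) + 4 = [(4s - 12)·(-4) − 16·(s - 11)] / [(-4)·(s - 11)] = -32(s − 7) / ((-4)(s - 11)).
So |(4s - 12)/(s - 11) + 4| = 32|s − 7| / (4·|s − 11|).
Restrict delta ≤ 2. Then |s − 7| < 2 gives |s − 11| = |(s − 7) + (-4)| ≥ 4 − 2 = 2.
Hence |(4s - 12)/(s - 11) + 4| < 32|s − 7|/(4·2) = 4|s − 7|, which is < eps once |s − 7| < (1/4)eps.
Take delta = min(2, (1/4)eps). Then 0 < |s − 7| < delta forces both bounds, so |(4s - 12)/(s - 11) + 4| < eps.

delta = min(2, (1/4)eps)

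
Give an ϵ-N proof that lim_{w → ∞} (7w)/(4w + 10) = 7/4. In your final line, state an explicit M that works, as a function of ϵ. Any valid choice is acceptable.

M = (35/8)/ϵ

Fix ϵ > 0. We seek M > 0 such that w > M implies |(7w)/(4w + 10) − (7/4)| < ϵ.
(7w)/(4w + 10) − (7/4) = (4(7w) − 7(4w + 10)) / (4(4w + 10)) = -70/(4(4w + 10)).
For w > 0 we have 4w + 10 > 4w, so |(7w)/(4w + 10) − (7/4)| = 70/(4(4w + 10)) < 70/(4·4w) = (35/8)/w.
Thus |(7w)/(4w + 10) − (7/4)| < ϵ whenever w > (35/8)/ϵ.
Take M = (35/8)/ϵ. If w > M then |(7w)/(4w + 10) − (7/4)| < (35/8)/w < ϵ.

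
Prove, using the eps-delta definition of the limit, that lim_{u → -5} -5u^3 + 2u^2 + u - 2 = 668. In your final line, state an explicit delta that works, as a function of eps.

delta = min(1, eps/476)

Let eps > 0 be given. We want delta > 0 such that 0 < |u + 5| < delta implies |(-5u^3 + 2u^2 + u - 2) − 668| < eps.
(-5u^3 + 2u^2 + u - 2) − 668 = -5u^3 + 2u^2 + u - 670 = (u + 5)(-5u^2 + 27u - 134).
So |(-5u^3 + 2u^2 + u - 2) − 668| = |u + 5|·|-5u^2 + 27u - 134|.
Assume first that |u + 5| < 1, so |u| < 6. Then |-5u^2 + 27u - 134| ≤ 5·6^2 + 27·6 + 134 = 476.
Hence |(-5u^3 + 2u^2 + u - 2) − 668| ≤ 476|u + 5| < eps provided |u + 5| < eps/476.
Choosing delta = min(1, eps/476) ensures both conditions, hence |(-5u^3 + 2u^2 + u - 2) − 668| < eps.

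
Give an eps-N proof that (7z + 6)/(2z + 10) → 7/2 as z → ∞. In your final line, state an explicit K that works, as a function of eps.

K = (29/2)/eps

Let eps > 0 be given. We seek K > 0 such that z > K implies |(7z + 6)/(2z + 10) − (7/2)| < eps.
(7z + 6)/(2z + 10) − (7/2) = (2(7z + 6) − 7(2z + 10)) / (2(2z + 10)) = -58/(2(2z + 10)).
For z > 0 we have 2z + 10 > 2z, so |(7z + 6)/(2z + 10) − (7/2)| = 58/(2(2z + 10)) < 58/(2·2z) = (29/2)/z.
Thus |(7z + 6)/(2z + 10) − (7/2)| < eps whenever z > (29/2)/eps.
Take K = (29/2)/eps. If z > K then |(7z + 6)/(2z + 10) − (7/2)| < (29/2)/z < eps.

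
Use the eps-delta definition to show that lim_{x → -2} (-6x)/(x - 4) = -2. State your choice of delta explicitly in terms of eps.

Let eps > 0 be given. We want delta > 0 with 0 < |x + 2| < delta ⇒ |(-6x)/(x - 4) + 2| < eps.
Combining over a common denominator, (-6x)/(x - 4) + 2 = [(-6x)·(-6) − 12·(x - 4)] / [(-6)·(x - 4)] = 24(x + 2) / ((-6)(x - 4)).
So |(-6x)/(x - 4) + 2| = 24|x + 2| / (6·|x − 4|).
Restrict delta ≤ 3. Then |x + 2| < 3 gives |x − 4| = |(x + 2) + (-6)| ≥ 6 − 3 = 3.
Hence |(-6x)/(x - 4) + 2| < 24|x + 2|/(6·3) = (4/3)|x + 2|, which is < eps once |x + 2| < (3/4)eps.
Take delta = min(3, (3/4)eps). Then 0 < |x + 2| < delta forces both bounds, so |(-6x)/(x - 4) + 2| < eps.

delta = min(3, (3/4)eps)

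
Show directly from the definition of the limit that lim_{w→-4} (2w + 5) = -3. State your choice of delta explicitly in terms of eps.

delta = eps/2

Let eps > 0. We need delta > 0 so that 0 < |w + 4| < delta implies |(2w + 5) + 3| < eps.
|(2w + 5) + 3| = |2w + 8| = 2|w + 4|.
Thus it suffices that |w + 4| < eps/2.
Take delta = eps/2. If 0 < |w + 4| < delta then |(2w + 5) + 3| = 2|w + 4| < 2·(eps/2) = eps.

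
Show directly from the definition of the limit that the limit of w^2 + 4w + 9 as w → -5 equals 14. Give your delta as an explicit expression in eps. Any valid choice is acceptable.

delta = min(1, eps/7)

Let eps > 0 be given. We want delta > 0 such that 0 < |w + 5| < delta implies |(w^2 + 4w + 9) − 14| < eps.
(w^2 + 4w + 9) − 14 = w^2 + 4w - 5 = (w + 5)(w - 1).
So |(w^2 + 4w + 9) − 14| = |w + 5|·|w - 1|.
Assume first that |w + 5| < 1, so |w| < 6. Then |w - 1| ≤ 6 + 1 = 7.
Hence |(w^2 + 4w + 9) − 14| ≤ 7|w + 5| < eps provided |w + 5| < eps/7.
Choosing delta = min(1, eps/7) ensures both conditions, hence |(w^2 + 4w + 9) − 14| < eps.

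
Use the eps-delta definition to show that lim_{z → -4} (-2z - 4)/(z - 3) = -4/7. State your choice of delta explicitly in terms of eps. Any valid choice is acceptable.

delta = min(7/2, (49/20)eps)

Suppose eps > 0. We want delta > 0 with 0 < |z + 4| < delta ⇒ |(-2z - 4)/(z - 3) + 4/7| < eps.
Combining over a common denominator, (-2z - 4)/(z - 3) + 4/7 = [(-2z - 4)·(-7) − 4·(z - 3)] / [(-7)·(z - 3)] = 10(z + 4) / ((-7)(z - 3)).
So |(-2z - 4)/(z - 3) + 4/7| = 10|z + 4| / (7·|z − 3|).
Require delta ≤ 7/2, so |z − 3| ≥ |-7| − |z + 4| > 7 − 7/2 = 7/2.
Hence |(-2z - 4)/(z - 3) + 4/7| < 10|z + 4|/(7·(7/2)) = (20/49)|z + 4|, which is < eps once |z + 4| < (49/20)eps.
Take delta = min(7/2, (49/20)eps). Then 0 < |z + 4| < delta forces both bounds, so |(-2z - 4)/(z - 3) + 4/7| < eps.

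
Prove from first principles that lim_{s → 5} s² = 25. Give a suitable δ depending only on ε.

δ = min(1, ε/11)

Let ε > 0. We seek δ > 0 with 0 < |s − 5| < δ ⇒ |s² − 25| < ε.
Factor: s² − 25 = (s − 5)(s + 5), so |s² − 25| = |s − 5|·|s + 5|.
Restrict δ ≤ 1. Then |s − 5| < 1 gives |s| < 6, so by the triangle inequality |s + 5| ≤ 6 + 5 = 11.
Hence |s² − 25| ≤ 11|s − 5|, which is < ε once |s − 5| < ε/11.
Take δ = min(1, ε/11). If 0 < |s − 5| < δ then both bounds hold and |s² − 25| ≤ 11|s − 5| < 11·(ε/11) = ε.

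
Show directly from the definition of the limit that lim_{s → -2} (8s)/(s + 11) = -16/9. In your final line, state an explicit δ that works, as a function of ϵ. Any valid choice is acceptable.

Suppose ϵ > 0. We want δ > 0 with 0 < |s + 2| < δ ⇒ |(8s)/(s + 11) + 16/9| < ϵ.
Combining over a common denominator, (8s)/(s + 11) + 16/9 = [(8s)·9 − (-16)·(s + 11)] / [9·(s + 11)] = 88(s + 2) / (9(s + 11)).
So |(8s)/(s + 11) + 16/9| = 88|s + 2| / (9·|s + 11|).
Require δ ≤ 9/2, so |s + 11| ≥ |9| − |s + 2| > 9 − 9/2 = 9/2.
Hence |(8s)/(s + 11) + 16/9| < 88|s + 2|/(9·(9/2)) = (176/81)|s + 2|, which is < ϵ once |s + 2| < (81/176)ϵ.
Take δ = min(9/2, (81/176)ϵ). Then 0 < |s + 2| < δ forces both bounds, so |(8s)/(s + 11) + 16/9| < ϵ.

δ = min(9/2, (81/176)ϵ)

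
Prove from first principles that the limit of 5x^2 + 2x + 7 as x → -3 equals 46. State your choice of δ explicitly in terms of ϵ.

Let ϵ > 0 be given. We want δ > 0 such that 0 < |x + 3| < δ implies |(5x^2 + 2x + 7) − 46| < ϵ.
(5x^2 + 2x + 7) − 46 = 5x^2 + 2x - 39 = (x + 3)(5x - 13).
So |(5x^2 + 2x + 7) − 46| = |x + 3|·|5x - 13|.
Assume first that |x + 3| < 2, so |x| < 5. Then |5x - 13| ≤ 5·5 + 13 = 38.
Hence |(5x^2 + 2x + 7) − 46| ≤ 38|x + 3| < ϵ provided |x + 3| < ϵ/38.
Take δ = min(2, ϵ/38). Then 0 < |x + 3| < δ gives both |x + 3| < 2 and |x + 3| < ϵ/38, so |(5x^2 + 2x + 7) − 46| < ϵ.

δ = min(2, ϵ/38)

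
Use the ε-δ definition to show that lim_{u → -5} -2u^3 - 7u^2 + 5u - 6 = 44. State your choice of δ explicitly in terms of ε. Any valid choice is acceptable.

Let ε > 0. We want δ > 0 such that 0 < |u + 5| < δ implies |(-2u^3 - 7u^2 + 5u - 6) − 44| < ε.
(-2u^3 - 7u^2 + 5u - 6) − 44 = -2u^3 - 7u^2 + 5u - 50 = (u + 5)(-2u^2 + 3u - 10).
So |(-2u^3 - 7u^2 + 5u - 6) − 44| = |u + 5|·|-2u^2 + 3u - 10|.
Require δ ≤ 1. Then |u + 5| < 1 gives |u| < 6, and by the triangle inequality |-2u^2 + 3u - 10| ≤ 2·6^2 + 3·6 + 10 = 100.
Hence |(-2u^3 - 7u^2 + 5u - 6) − 44| ≤ 100|u + 5| < ε provided |u + 5| < ε/100.
Choosing δ = min(1, ε/100) ensures both conditions, hence |(-2u^3 - 7u^2 + 5u - 6) − 44| < ε.

δ = min(1, ε/100)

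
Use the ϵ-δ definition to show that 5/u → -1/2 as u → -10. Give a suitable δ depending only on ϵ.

δ = min(5, 10ϵ)

Let ϵ > 0 be given. We seek δ > 0 such that 0 < |u + 10| < δ implies |5/u + 1/2| < ϵ.
|5/u + 1/2| = 5·|-10 − u|/(10·|u|) = 5|u + 10|/(10|u|).
Require δ ≤ 5 so that |u| > 10 − 5 = 5, hence 10|u| > 50.
Then |5/u + 1/2| < 5|u + 10|/50, which is < ϵ when |u + 10| < 10ϵ.
Take δ = min(5, 10ϵ). Then 0 < |u + 10| < δ gives both |u + 10| < 5 and |u + 10| < 10ϵ, so |5/u + 1/2| < ϵ.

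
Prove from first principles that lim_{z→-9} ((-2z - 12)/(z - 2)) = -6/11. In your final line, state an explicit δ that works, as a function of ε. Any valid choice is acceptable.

Let ε > 0 be given. We want δ > 0 with 0 < |z + 9| < δ ⇒ |(-2z - 12)/(z - 2) + 6/11| < ε.
Combining over a common denominator, (-2z - 12)/(z - 2) + 6/11 = [(-2z - 12)·(-11) − 6·(z - 2)] / [(-11)·(z - 2)] = 16(z + 9) / ((-11)(z - 2)).
So |(-2z - 12)/(z - 2) + 6/11| = 16|z + 9| / (11·|z − 2|).
Restrict δ ≤ 11/2. Then |z + 9| < 11/2 gives |z − 2| = |(z + 9) + (-11)| ≥ 11 − 11/2 = 11/2.
Hence |(-2z - 12)/(z - 2) + 6/11| < 16|z + 9|/(11·(11/2)) = (32/121)|z + 9|, which is < ε once |z + 9| < (121/32)ε.
Take δ = min(11/2, (121/32)ε). Then 0 < |z + 9| < δ forces both bounds, so |(-2z - 12)/(z - 2) + 6/11| < ε.

δ = min(11/2, (121/32)ε)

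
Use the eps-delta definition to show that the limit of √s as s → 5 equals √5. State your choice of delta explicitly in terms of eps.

delta = min(5, √5·eps)

Fix eps > 0. We want delta > 0 such that 0 < |s − 5| < delta implies |√s − √5| < eps.
Rationalise: √s − √5 = (s − 5)/(√s + √5), so |√s − √5| = |s − 5|/(√s + √5).
Restrict delta ≤ 5 so that |s − 5| < 5 forces s > 0, and then √s + √5 > √5.
Hence |√s − √5| < |s − 5|/√5, which is < eps once |s − 5| < √5·eps.
Take delta = min(5, √5·eps). If 0 < |s − 5| < delta then s > 0 and |√s − √5| < |s − 5|/√5 < eps.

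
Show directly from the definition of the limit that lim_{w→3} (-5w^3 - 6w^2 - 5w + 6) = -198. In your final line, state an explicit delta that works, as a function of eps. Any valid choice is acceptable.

delta = min(1, eps/232)

Suppose eps > 0. We want delta > 0 such that 0 < |w − 3| < delta implies |(-5w^3 - 6w^2 - 5w + 6) + 198| < eps.
(-5w^3 - 6w^2 - 5w + 6) + 198 = -5w^3 - 6w^2 - 5w + 204 = (w − 3)(-5w^2 - 21w - 68).
So |(-5w^3 - 6w^2 - 5w + 6) + 198| = |w − 3|·|-5w^2 - 21w - 68|.
Assume first that |w − 3| < 1, so |w| < 4. Then |-5w^2 - 21w - 68| ≤ 5·4^2 + 21·4 + 68 = 232.
Hence |(-5w^3 - 6w^2 - 5w + 6) + 198| ≤ 232|w − 3| < eps provided |w − 3| < eps/232.
Take delta = min(1, eps/232). Then 0 < |w − 3| < delta gives both |w − 3| < 1 and |w − 3| < eps/232, so |(-5w^3 - 6w^2 - 5w + 6) + 198| < eps.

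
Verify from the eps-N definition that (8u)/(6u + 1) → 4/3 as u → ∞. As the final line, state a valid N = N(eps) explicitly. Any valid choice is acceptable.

N = (2/9)/eps

Fix eps > 0. We seek N > 0 such that u > N implies |(8u)/(6u + 1) − (4/3)| < eps.
(8u)/(6u + 1) − (4/3) = (6(8u) − 8(6u + 1)) / (6(6u + 1)) = -8/(6(6u + 1)).
For u > 0 we have 6u + 1 > 6u, so |(8u)/(6u + 1) − (4/3)| = 8/(6(6u + 1)) < 8/(6·6u) = (2/9)/u.
Thus |(8u)/(6u + 1) − (4/3)| < eps whenever u > (2/9)/eps.
Take N = (2/9)/eps. If u > N then |(8u)/(6u + 1) − (4/3)| < (2/9)/u < eps.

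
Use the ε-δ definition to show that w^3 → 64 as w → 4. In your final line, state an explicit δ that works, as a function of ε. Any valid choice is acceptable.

Let ε > 0. We seek δ > 0 with 0 < |w − 4| < δ ⇒ |w^3 − 64| < ε.
Factor: w^3 − 64 = (w − 4)(w^2 + 4w + 16), so |w^3 − 64| = |w − 4|·|w^2 + 4w + 16|.
Impose δ ≤ 1 so that |w| < 5; then |w^2 + 4w + 16| ≤ 61.
Hence |w^3 − 64| ≤ 61|w − 4|, which is < ε once |w − 4| < ε/61.
Take δ = min(1, ε/61). If 0 < |w − 4| < δ then both bounds hold and |w^3 − 64| ≤ 61|w − 4| < 61·(ε/61) = ε.

δ = min(1, ε/61)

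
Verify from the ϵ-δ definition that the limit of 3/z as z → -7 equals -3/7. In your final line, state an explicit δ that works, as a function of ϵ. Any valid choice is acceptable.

δ = min(7/2, (49/6)ϵ)

Suppose ϵ > 0. We seek δ > 0 such that 0 < |z + 7| < δ implies |3/z + 3/7| < ϵ.
|3/z + 3/7| = 3·|-7 − z|/(7·|z|) = 3|z + 7|/(7|z|).
Require δ ≤ 7/2 so that |z| > 7 − 7/2 = 7/2, hence 7|z| > 49/2.
Then |3/z + 3/7| < 3|z + 7|/(49/2), which is < ϵ when |z + 7| < (49/6)ϵ.
Take δ = min(7/2, (49/6)ϵ). Then 0 < |z + 7| < δ gives both |z + 7| < 7/2 and |z + 7| < (49/6)ϵ, so |3/z + 3/7| < ϵ.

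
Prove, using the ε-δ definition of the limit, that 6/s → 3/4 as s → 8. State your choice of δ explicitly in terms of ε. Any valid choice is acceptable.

Fix ε > 0. We seek δ > 0 such that 0 < |s − 8| < δ implies |6/s − (3/4)| < ε.
|6/s − (3/4)| = 6·|8 − s|/(8·|s|) = 6|s − 8|/(8|s|).
Require δ ≤ 4 so that |s| > 8 − 4 = 4, hence 8|s| > 32.
Then |6/s − (3/4)| < 6|s − 8|/32, which is < ε when |s − 8| < (16/3)ε.
Take δ = min(4, (16/3)ε). Then 0 < |s − 8| < δ gives both |s − 8| < 4 and |s − 8| < (16/3)ε, so |6/s − (3/4)| < ε.

δ = min(4, (16/3)ε)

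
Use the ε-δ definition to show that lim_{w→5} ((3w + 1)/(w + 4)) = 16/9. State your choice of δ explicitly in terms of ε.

Fix ε > 0. We want δ > 0 with 0 < |w − 5| < δ ⇒ |(3w + 1)/(w + 4) − (16/9)| < ε.
Combining over a common denominator, (3w + 1)/(w + 4) − (16/9) = [(3w + 1)·9 − 16·(w + 4)] / [9·(w + 4)] = 11(w − 5) / (9(w + 4)).
So |(3w + 1)/(w + 4) − (16/9)| = 11|w − 5| / (9·|w + 4|).
Restrict δ ≤ 9/2. Then |w − 5| < 9/2 gives |w + 4| = |(w − 5) + 9| ≥ 9 − 9/2 = 9/2.
Hence |(3w + 1)/(w + 4) − (16/9)| < 11|w − 5|/(9·(9/2)) = (22/81)|w − 5|, which is < ε once |w − 5| < (81/22)ε.
Take δ = min(9/2, (81/22)ε). Then 0 < |w − 5| < δ forces both bounds, so |(3w + 1)/(w + 4) − (16/9)| < ε.

δ = min(9/2, (81/22)ε)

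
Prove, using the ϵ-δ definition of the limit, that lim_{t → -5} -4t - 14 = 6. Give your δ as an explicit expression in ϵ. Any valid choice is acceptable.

Let ϵ > 0. We need δ > 0 so that 0 < |t + 5| < δ implies |(-4t - 14) − 6| < ϵ.
Since (-4t - 14) − 6 = -4(t + 5), we have |(-4t - 14) − 6| = 4|t + 5|.
So 4|t + 5| < ϵ exactly when |t + 5| < ϵ/4.
Take δ = ϵ/4. If 0 < |t + 5| < δ then |(-4t - 14) − 6| = 4|t + 5| < 4·(ϵ/4) = ϵ.

δ = ϵ/4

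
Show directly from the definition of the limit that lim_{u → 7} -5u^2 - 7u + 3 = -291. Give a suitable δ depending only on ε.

δ = min(2, ε/87)

Fix ε > 0. We want δ > 0 such that 0 < |u − 7| < δ implies |(-5u^2 - 7u + 3) + 291| < ε.
(-5u^2 - 7u + 3) + 291 = -5u^2 - 7u + 294 = (u − 7)(-5u - 42).
So |(-5u^2 - 7u + 3) + 291| = |u − 7|·|-5u - 42|.
Require δ ≤ 2. Then |u − 7| < 2 gives |u| < 9, and by the triangle inequality |-5u - 42| ≤ 5·9 + 42 = 87.
Hence |(-5u^2 - 7u + 3) + 291| ≤ 87|u − 7| < ε provided |u − 7| < ε/87.
Choosing δ = min(2, ε/87) ensures both conditions, hence |(-5u^2 - 7u + 3) + 291| < ε.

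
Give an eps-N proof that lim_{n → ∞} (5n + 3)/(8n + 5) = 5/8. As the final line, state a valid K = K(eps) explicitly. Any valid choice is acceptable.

K = (1/64)/eps

Let eps > 0. For n ≥ 1, |(5n + 3)/(8n + 5) − (5/8)| = |-1|/(8(8n + 5)) = 1/(8(8n + 5)).
Since 8n + 5 ≥ 8n for n ≥ 1, this is ≤ 1/(8·8n) = (1/64)/n.
So |(5n + 3)/(8n + 5) − (5/8)| < eps whenever n > (1/64)/eps.
Take K = (1/64)/eps. If n > K then |(5n + 3)/(8n + 5) − (5/8)| ≤ (1/64)/n < eps.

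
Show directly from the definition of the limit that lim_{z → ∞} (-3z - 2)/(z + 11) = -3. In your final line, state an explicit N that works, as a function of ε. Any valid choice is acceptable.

Let ε > 0. We seek N > 0 such that z > N implies |(-3z - 2)/(z + 11) + 3| < ε.
(-3z - 2)/(z + 11) + 3 = ((-3z - 2) − (-3)(z + 11)) / ((z + 11)) = 31/((z + 11)).
For z > 0 we have z + 11 > z, so |(-3z - 2)/(z + 11) + 3| = 31/((z + 11)) < 31/(z) = 31/z.
Thus |(-3z - 2)/(z + 11) + 3| < ε whenever z > 31/ε.
Take N = 31/ε. If z > N then |(-3z - 2)/(z + 11) + 3| < 31/z < ε.

N = 31/ε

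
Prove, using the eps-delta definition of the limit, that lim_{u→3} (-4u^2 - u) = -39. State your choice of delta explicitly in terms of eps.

delta = min(1, eps/29)

Let eps > 0 be given. We want delta > 0 such that 0 < |u − 3| < delta implies |(-4u^2 - u) + 39| < eps.
(-4u^2 - u) + 39 = -4u^2 - u + 39 = (u − 3)(-4u - 13).
So |(-4u^2 - u) + 39| = |u − 3|·|-4u - 13|.
Require delta ≤ 1. Then |u − 3| < 1 gives |u| < 4, and by the triangle inequality |-4u - 13| ≤ 4·4 + 13 = 29.
Hence |(-4u^2 - u) + 39| ≤ 29|u − 3| < eps provided |u − 3| < eps/29.
Choosing delta = min(1, eps/29) ensures both conditions, hence |(-4u^2 - u) + 39| < eps.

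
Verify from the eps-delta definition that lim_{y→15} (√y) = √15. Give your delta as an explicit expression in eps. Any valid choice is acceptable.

Let eps > 0. We want delta > 0 such that 0 < |y − 15| < delta implies |√y − √15| < eps.
Rationalise: √y − √15 = (y − 15)/(√y + √15), so |√y − √15| = |y − 15|/(√y + √15).
Restrict delta ≤ 15 so that |y − 15| < 15 forces y > 0, and then √y + √15 > √15.
Hence |√y − √15| < |y − 15|/√15, which is < eps once |y − 15| < √15·eps.
Take delta = min(15, √15·eps). If 0 < |y − 15| < delta then y > 0 and |√y − √15| < |y − 15|/√15 < eps.

delta = min(15, √15·eps)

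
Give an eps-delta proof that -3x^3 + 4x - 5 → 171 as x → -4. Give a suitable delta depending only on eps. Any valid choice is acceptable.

Suppose eps > 0. We want delta > 0 such that 0 < |x + 4| < delta implies |(-3x^3 + 4x - 5) − 171| < eps.
(-3x^3 + 4x - 5) − 171 = -3x^3 + 4x - 176 = (x + 4)(-3x^2 + 12x - 44).
So |(-3x^3 + 4x - 5) − 171| = |x + 4|·|-3x^2 + 12x - 44|.
Require delta ≤ 2. Then |x + 4| < 2 gives |x| < 6, and by the triangle inequality |-3x^2 + 12x - 44| ≤ 3·6^2 + 12·6 + 44 = 224.
Hence |(-3x^3 + 4x - 5) − 171| ≤ 224|x + 4| < eps provided |x + 4| < eps/224.
Choosing delta = min(2, eps/224) ensures both conditions, hence |(-3x^3 + 4x - 5) − 171| < eps.

delta = min(2, eps/224)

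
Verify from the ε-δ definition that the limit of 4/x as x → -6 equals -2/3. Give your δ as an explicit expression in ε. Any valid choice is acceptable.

δ = min(3, (9/2)ε)

Suppose ε > 0. We seek δ > 0 such that 0 < |x + 6| < δ implies |4/x + 2/3| < ε.
|4/x + 2/3| = 4·|-6 − x|/(6·|x|) = 4|x + 6|/(6|x|).
Restrict δ ≤ 3. Then |x + 6| < 3 gives |x| > 3, so 6|x| > 18.
Then |4/x + 2/3| < 4|x + 6|/18, which is < ε when |x + 6| < (9/2)ε.
Take δ = min(3, (9/2)ε). Then 0 < |x + 6| < δ gives both |x + 6| < 3 and |x + 6| < (9/2)ε, so |4/x + 2/3| < ε.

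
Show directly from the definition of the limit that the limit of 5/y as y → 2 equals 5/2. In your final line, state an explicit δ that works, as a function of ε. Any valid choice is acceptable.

Let ε > 0 be given. We seek δ > 0 such that 0 < |y − 2| < δ implies |5/y − (5/2)| < ε.
|5/y − (5/2)| = 5·|2 − y|/(2·|y|) = 5|y − 2|/(2|y|).
Require δ ≤ 1 so that |y| > 2 − 1 = 1, hence 2|y| > 2.
Then |5/y − (5/2)| < 5|y − 2|/2, which is < ε when |y − 2| < (2/5)ε.
Take δ = min(1, (2/5)ε). Then 0 < |y − 2| < δ gives both |y − 2| < 1 and |y − 2| < (2/5)ε, so |5/y − (5/2)| < ε.

δ = min(1, (2/5)ε)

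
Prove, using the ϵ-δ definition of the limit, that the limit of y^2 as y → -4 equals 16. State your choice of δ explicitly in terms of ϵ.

Suppose ϵ > 0. We seek δ > 0 with 0 < |y + 4| < δ ⇒ |y^2 − 16| < ϵ.
Factor: y^2 − 16 = (y + 4)(y - 4), so |y^2 − 16| = |y + 4|·|y - 4|.
Impose δ ≤ 1 so that |y| < 5; then |y - 4| ≤ 9.
Hence |y^2 − 16| ≤ 9|y + 4|, which is < ϵ once |y + 4| < ϵ/9.
Take δ = min(1, ϵ/9). If 0 < |y + 4| < δ then both bounds hold and |y^2 − 16| ≤ 9|y + 4| < 9·(ϵ/9) = ϵ.

δ = min(1, ϵ/9)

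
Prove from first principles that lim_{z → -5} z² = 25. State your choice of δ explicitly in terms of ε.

Fix ε > 0. We seek δ > 0 with 0 < |z + 5| < δ ⇒ |z² − 25| < ε.
Factor: z² − 25 = (z + 5)(z - 5), so |z² − 25| = |z + 5|·|z - 5|.
Restrict δ ≤ 1. Then |z + 5| < 1 gives |z| < 6, so by the triangle inequality |z - 5| ≤ 6 + 5 = 11.
Hence |z² − 25| ≤ 11|z + 5|, which is < ε once |z + 5| < ε/11.
Take δ = min(1, ε/11). If 0 < |z + 5| < δ then both bounds hold and |z² − 25| ≤ 11|z + 5| < 11·(ε/11) = ε.

δ = min(1, ε/11)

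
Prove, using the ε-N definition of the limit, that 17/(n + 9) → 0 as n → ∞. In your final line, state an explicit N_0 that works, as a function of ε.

N_0 = 17/ε

Let ε > 0 be given. For n ≥ 1, |17/(n + 9) − 0| = 17/(n + 9) ≤ 17/n.
We need 17/n < ε, i.e. n > 17/ε.
Take N_0 = 17/ε. If n > N_0 then |17/(n + 9)| ≤ 17/n < ε.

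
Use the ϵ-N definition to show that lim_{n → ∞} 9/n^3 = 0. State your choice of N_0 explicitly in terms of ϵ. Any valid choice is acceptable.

Let ϵ > 0. For n ≥ 1, |9/n^3 − 0| = 9/n^3.
9/n^3 < ϵ ⇔ n^3 > 9/ϵ ⇔ n > (9/ϵ)^{1/3}.
Take N_0 = (9/ϵ)^{1/3}. Then n > N_0 implies 9/n^3 < ϵ.

N_0 = (9/ϵ)^{1/3}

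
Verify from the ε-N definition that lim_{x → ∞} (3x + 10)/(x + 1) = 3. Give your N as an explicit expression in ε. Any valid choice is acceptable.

N = 7/ε

Let ε > 0. We seek N > 0 such that x > N implies |(3x + 10)/(x + 1) − 3| < ε.
(3x + 10)/(x + 1) − 3 = ((3x + 10) − 3(x + 1)) / ((x + 1)) = 7/((x + 1)).
For x > 0 we have x + 1 > x, so |(3x + 10)/(x + 1) − 3| = 7/((x + 1)) < 7/(x) = 7/x.
Thus |(3x + 10)/(x + 1) − 3| < ε whenever x > 7/ε.
Take N = 7/ε. If x > N then |(3x + 10)/(x + 1) − 3| < 7/x < ε.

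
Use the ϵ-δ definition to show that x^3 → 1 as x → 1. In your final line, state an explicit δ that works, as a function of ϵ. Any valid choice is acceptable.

δ = min(1, ϵ/7)

Fix ϵ > 0. We seek δ > 0 with 0 < |x − 1| < δ ⇒ |x^3 − 1| < ϵ.
Factor: x^3 − 1 = (x − 1)(x^2 + x + 1), so |x^3 − 1| = |x − 1|·|x^2 + x + 1|.
Restrict δ ≤ 1. Then |x − 1| < 1 gives |x| < 2, so by the triangle inequality |x^2 + x + 1| ≤ 2^2 + 2 + 1 = 7.
Hence |x^3 − 1| ≤ 7|x − 1|, which is < ϵ once |x − 1| < ϵ/7.
Take δ = min(1, ϵ/7). If 0 < |x − 1| < δ then both bounds hold and |x^3 − 1| ≤ 7|x − 1| < 7·(ϵ/7) = ϵ.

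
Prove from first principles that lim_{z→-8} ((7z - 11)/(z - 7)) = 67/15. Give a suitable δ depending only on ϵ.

Let ϵ > 0. We want δ > 0 with 0 < |z + 8| < δ ⇒ |(7z - 11)/(z - 7) − (67/15)| < ϵ.
Combining over a common denominator, (7z - 11)/(z - 7) − (67/15) = [(7z - 11)·(-15) − (-67)·(z - 7)] / [(-15)·(z - 7)] = -38(z + 8) / ((-15)(z - 7)).
So |(7z - 11)/(z - 7) − (67/15)| = 38|z + 8| / (15·|z − 7|).
Require δ ≤ 15/2, so |z − 7| ≥ |-15| − |z + 8| > 15 − 15/2 = 15/2.
Hence |(7z - 11)/(z - 7) − (67/15)| < 38|z + 8|/(15·(15/2)) = (76/225)|z + 8|, which is < ϵ once |z + 8| < (225/76)ϵ.
Take δ = min(15/2, (225/76)ϵ). Then 0 < |z + 8| < δ forces both bounds, so |(7z - 11)/(z - 7) − (67/15)| < ϵ.

δ = min(15/2, (225/76)ϵ)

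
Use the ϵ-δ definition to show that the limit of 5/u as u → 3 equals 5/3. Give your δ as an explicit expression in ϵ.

Fix ϵ > 0. We seek δ > 0 such that 0 < |u − 3| < δ implies |5/u − (5/3)| < ϵ.
|5/u − (5/3)| = 5·|3 − u|/(3·|u|) = 5|u − 3|/(3|u|).
Require δ ≤ 3/2 so that |u| > 3 − 3/2 = 3/2, hence 3|u| > 9/2.
Then |5/u − (5/3)| < 5|u − 3|/(9/2), which is < ϵ when |u − 3| < (9/10)ϵ.
Take δ = min(3/2, (9/10)ϵ). Then 0 < |u − 3| < δ gives both |u − 3| < 3/2 and |u − 3| < (9/10)ϵ, so |5/u − (5/3)| < ϵ.

δ = min(3/2, (9/10)ϵ)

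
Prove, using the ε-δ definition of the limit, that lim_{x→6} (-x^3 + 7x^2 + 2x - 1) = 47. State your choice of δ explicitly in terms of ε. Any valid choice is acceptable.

δ = min(1, ε/64)

Let ε > 0 be given. We want δ > 0 such that 0 < |x − 6| < δ implies |(-x^3 + 7x^2 + 2x - 1) − 47| < ε.
(-x^3 + 7x^2 + 2x - 1) − 47 = -x^3 + 7x^2 + 2x - 48 = (x − 6)(-x^2 + x + 8).
So |(-x^3 + 7x^2 + 2x - 1) − 47| = |x − 6|·|-x^2 + x + 8|.
Assume first that |x − 6| < 1, so |x| < 7. Then |-x^2 + x + 8| ≤ 7^2 + 7 + 8 = 64.
Hence |(-x^3 + 7x^2 + 2x - 1) − 47| ≤ 64|x − 6| < ε provided |x − 6| < ε/64.
Take δ = min(1, ε/64). Then 0 < |x − 6| < δ gives both |x − 6| < 1 and |x − 6| < ε/64, so |(-x^3 + 7x^2 + 2x - 1) − 47| < ε.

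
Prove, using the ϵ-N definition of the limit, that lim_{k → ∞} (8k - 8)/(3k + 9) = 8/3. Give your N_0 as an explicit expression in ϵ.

Let ϵ > 0 be given. For k ≥ 1, |(8k - 8)/(3k + 9) − (8/3)| = |-96|/(3(3k + 9)) = 96/(3(3k + 9)).
Since 3k + 9 ≥ 3k for k ≥ 1, this is ≤ 96/(3·3k) = (32/3)/k.
So |(8k - 8)/(3k + 9) − (8/3)| < ϵ whenever k > (32/3)/ϵ.
Take N_0 = (32/3)/ϵ. If k > N_0 then |(8k - 8)/(3k + 9) − (8/3)| ≤ (32/3)/k < ϵ.

N_0 = (32/3)/ϵ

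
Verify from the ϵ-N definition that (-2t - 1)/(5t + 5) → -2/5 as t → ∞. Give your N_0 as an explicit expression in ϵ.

Suppose ϵ > 0. We seek N_0 > 0 such that t > N_0 implies |(-2t - 1)/(5t + 5) + 2/5| < ϵ.
(-2t - 1)/(5t + 5) + 2/5 = (5(-2t - 1) − (-2)(5t + 5)) / (5(5t + 5)) = 5/(5(5t + 5)).
For t > 0 we have 5t + 5 > 5t, so |(-2t - 1)/(5t + 5) + 2/5| = 5/(5(5t + 5)) < 5/(5·5t) = (1/5)/t.
Thus |(-2t - 1)/(5t + 5) + 2/5| < ϵ whenever t > (1/5)/ϵ.
Take N_0 = (1/5)/ϵ. If t > N_0 then |(-2t - 1)/(5t + 5) + 2/5| < (1/5)/t < ϵ.

N_0 = (1/5)/ϵ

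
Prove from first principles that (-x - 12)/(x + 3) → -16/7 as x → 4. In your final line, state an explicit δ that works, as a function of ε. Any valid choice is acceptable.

Let ε > 0 be given. We want δ > 0 with 0 < |x − 4| < δ ⇒ |(-x - 12)/(x + 3) + 16/7| < ε.
Combining over a common denominator, (-x - 12)/(x + 3) + 16/7 = [(-x - 12)·7 − (-16)·(x + 3)] / [7·(x + 3)] = 9(x − 4) / (7(x + 3)).
So |(-x - 12)/(x + 3) + 16/7| = 9|x − 4| / (7·|x + 3|).
Restrict δ ≤ 7/2. Then |x − 4| < 7/2 gives |x + 3| = |(x − 4) + 7| ≥ 7 − 7/2 = 7/2.
Hence |(-x - 12)/(x + 3) + 16/7| < 9|x − 4|/(7·(7/2)) = (18/49)|x − 4|, which is < ε once |x − 4| < (49/18)ε.
Take δ = min(7/2, (49/18)ε). Then 0 < |x − 4| < δ forces both bounds, so |(-x - 12)/(x + 3) + 16/7| < ε.

δ = min(7/2, (49/18)ε)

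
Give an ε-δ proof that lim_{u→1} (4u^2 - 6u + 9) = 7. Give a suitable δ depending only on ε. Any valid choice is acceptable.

Let ε > 0. We want δ > 0 such that 0 < |u − 1| < δ implies |(4u^2 - 6u + 9) − 7| < ε.
(4u^2 - 6u + 9) − 7 = 4u^2 - 6u + 2 = (u − 1)(4u - 2).
So |(4u^2 - 6u + 9) − 7| = |u − 1|·|4u - 2|.
Require δ ≤ 2. Then |u − 1| < 2 gives |u| < 3, and by the triangle inequality |4u - 2| ≤ 4·3 + 2 = 14.
Hence |(4u^2 - 6u + 9) − 7| ≤ 14|u − 1| < ε provided |u − 1| < ε/14.
Take δ = min(2, ε/14). Then 0 < |u − 1| < δ gives both |u − 1| < 2 and |u − 1| < ε/14, so |(4u^2 - 6u + 9) − 7| < ε.

δ = min(2, ε/14)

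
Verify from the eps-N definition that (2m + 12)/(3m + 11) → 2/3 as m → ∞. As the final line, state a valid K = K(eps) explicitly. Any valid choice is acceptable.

Let eps > 0. For m ≥ 1, |(2m + 12)/(3m + 11) − (2/3)| = |14|/(3(3m + 11)) = 14/(3(3m + 11)).
Since 3m + 11 ≥ 3m for m ≥ 1, this is ≤ 14/(3·3m) = (14/9)/m.
So |(2m + 12)/(3m + 11) − (2/3)| < eps whenever m > (14/9)/eps.
Take K = (14/9)/eps. If m > K then |(2m + 12)/(3m + 11) − (2/3)| ≤ (14/9)/m < eps.

K = (14/9)/eps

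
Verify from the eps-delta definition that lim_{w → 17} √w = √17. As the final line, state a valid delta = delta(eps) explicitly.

Fix eps > 0. We want delta > 0 such that 0 < |w − 17| < delta implies |√w − √17| < eps.
Multiplying by the conjugate, |√w − √17| = |w − 17|/(√w + √17).
Restrict delta ≤ 17 so that |w − 17| < 17 forces w > 0, and then √w + √17 > √17.
Hence |√w − √17| < |w − 17|/√17, which is < eps once |w − 17| < √17·eps.
Take delta = min(17, √17·eps). If 0 < |w − 17| < delta then w > 0 and |√w − √17| < |w − 17|/√17 < eps.

delta = min(17, √17·eps)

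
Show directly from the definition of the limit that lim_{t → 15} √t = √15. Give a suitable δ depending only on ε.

Fix ε > 0. We want δ > 0 such that 0 < |t − 15| < δ implies |√t − √15| < ε.
Multiplying by the conjugate, |√t − √15| = |t − 15|/(√t + √15).
Restrict δ ≤ 15 so that |t − 15| < 15 forces t > 0, and then √t + √15 > √15.
Hence |√t − √15| < |t − 15|/√15, which is < ε once |t − 15| < √15·ε.
Take δ = min(15, √15·ε). If 0 < |t − 15| < δ then t > 0 and |√t − √15| < |t − 15|/√15 < ε.

δ = min(15, √15·ε)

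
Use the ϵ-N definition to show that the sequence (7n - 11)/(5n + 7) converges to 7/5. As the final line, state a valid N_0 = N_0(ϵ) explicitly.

N_0 = (104/25)/ϵ

Suppose ϵ > 0. For n ≥ 1, |(7n - 11)/(5n + 7) − (7/5)| = |-104|/(5(5n + 7)) = 104/(5(5n + 7)).
Since 5n + 7 ≥ 5n for n ≥ 1, this is ≤ 104/(5·5n) = (104/25)/n.
So |(7n - 11)/(5n + 7) − (7/5)| < ϵ whenever n > (104/25)/ϵ.
Take N_0 = (104/25)/ϵ. If n > N_0 then |(7n - 11)/(5n + 7) − (7/5)| ≤ (104/25)/n < ϵ.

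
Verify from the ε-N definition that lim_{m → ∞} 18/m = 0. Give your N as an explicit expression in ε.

N = 18/ε

Suppose ε > 0. For m ≥ 1, |18/m − 0| = 18/(m) ≤ 18/m.
We need 18/m < ε, i.e. m > 18/ε.
Take N = 18/ε. If m > N then |18/m| ≤ 18/m < ε.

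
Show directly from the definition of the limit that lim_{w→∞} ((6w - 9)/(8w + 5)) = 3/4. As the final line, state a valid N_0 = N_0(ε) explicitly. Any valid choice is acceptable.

Let ε > 0 be given. We seek N_0 > 0 such that w > N_0 implies |(6w - 9)/(8w + 5) − (3/4)| < ε.
(6w - 9)/(8w + 5) − (3/4) = (8(6w - 9) − 6(8w + 5)) / (8(8w + 5)) = -102/(8(8w + 5)).
For w > 0 we have 8w + 5 > 8w, so |(6w - 9)/(8w + 5) − (3/4)| = 102/(8(8w + 5)) < 102/(8·8w) = (51/32)/w.
Thus |(6w - 9)/(8w + 5) − (3/4)| < ε whenever w > (51/32)/ε.
Take N_0 = (51/32)/ε. If w > N_0 then |(6w - 9)/(8w + 5) − (3/4)| < (51/32)/w < ε.

N_0 = (51/32)/ε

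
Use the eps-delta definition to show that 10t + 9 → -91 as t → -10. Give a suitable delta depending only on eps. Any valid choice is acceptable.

delta = eps/10

Let eps > 0. We need delta > 0 so that 0 < |t + 10| < delta implies |(10t + 9) + 91| < eps.
Since (10t + 9) + 91 = 10(t + 10), we have |(10t + 9) + 91| = 10|t + 10|.
So 10|t + 10| < eps exactly when |t + 10| < eps/10.
Choosing delta = eps/10 gives |(10t + 9) + 91| = 10|t + 10| < eps whenever |t + 10| < delta.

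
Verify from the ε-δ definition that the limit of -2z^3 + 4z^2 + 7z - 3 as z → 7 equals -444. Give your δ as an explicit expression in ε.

δ = min(1, ε/271)

Suppose ε > 0. We want δ > 0 such that 0 < |z − 7| < δ implies |(-2z^3 + 4z^2 + 7z - 3) + 444| < ε.
(-2z^3 + 4z^2 + 7z - 3) + 444 = -2z^3 + 4z^2 + 7z + 441 = (z − 7)(-2z^2 - 10z - 63).
So |(-2z^3 + 4z^2 + 7z - 3) + 444| = |z − 7|·|-2z^2 - 10z - 63|.
Assume first that |z − 7| < 1, so |z| < 8. Then |-2z^2 - 10z - 63| ≤ 2·8^2 + 10·8 + 63 = 271.
Hence |(-2z^3 + 4z^2 + 7z - 3) + 444| ≤ 271|z − 7| < ε provided |z − 7| < ε/271.
Choosing δ = min(1, ε/271) ensures both conditions, hence |(-2z^3 + 4z^2 + 7z - 3) + 444| < ε.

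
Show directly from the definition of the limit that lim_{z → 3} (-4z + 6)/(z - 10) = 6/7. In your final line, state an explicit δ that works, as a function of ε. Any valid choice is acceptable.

δ = min(7/2, (49/68)ε)

Fix ε > 0. We want δ > 0 with 0 < |z − 3| < δ ⇒ |(-4z + 6)/(z - 10) − (6/7)| < ε.
Combining over a common denominator, (-4z + 6)/(z - 10) − (6/7) = [(-4z + 6)·(-7) − (-6)·(z - 10)] / [(-7)·(z - 10)] = 34(z − 3) / ((-7)(z - 10)).
So |(-4z + 6)/(z - 10) − (6/7)| = 34|z − 3| / (7·|z − 10|).
Require δ ≤ 7/2, so |z − 10| ≥ |-7| − |z − 3| > 7 − 7/2 = 7/2.
Hence |(-4z + 6)/(z - 10) − (6/7)| < 34|z − 3|/(7·(7/2)) = (68/49)|z − 3|, which is < ε once |z − 3| < (49/68)ε.
Take δ = min(7/2, (49/68)ε). Then 0 < |z − 3| < δ forces both bounds, so |(-4z + 6)/(z - 10) − (6/7)| < ε.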